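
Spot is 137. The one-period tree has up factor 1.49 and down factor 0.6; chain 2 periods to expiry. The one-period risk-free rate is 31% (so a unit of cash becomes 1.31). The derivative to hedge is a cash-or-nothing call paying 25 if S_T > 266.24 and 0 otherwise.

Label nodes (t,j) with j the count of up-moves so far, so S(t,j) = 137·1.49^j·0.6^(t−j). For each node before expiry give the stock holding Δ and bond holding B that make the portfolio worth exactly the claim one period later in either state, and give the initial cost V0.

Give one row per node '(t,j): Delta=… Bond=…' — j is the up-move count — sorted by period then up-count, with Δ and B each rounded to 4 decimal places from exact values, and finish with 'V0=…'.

(0,0): Delta=0.1249 Bond=-7.8348
(1,0): Delta=0.0000 Bond=0.0000
(1,1): Delta=0.1376 Bond=-12.8656
V0=9.2712

No-arbitrage ⇒ martingale measure with p* = (R−d)/(u−d) = 0.7978.
Terminal values V(2,·): V(2,0)=0.0000, V(2,1)=0.0000, V(2,2)=25.0000
(1,0): S=82.2000. Δ = (V_up−V_dn)/(S_up−S_dn) = (0.0000−0.0000)/(122.4780−49.3200) = 0.0000. V = [p*·0.0000 + (1−p*)·0.0000]/1.31 = 0.0000. B = V − Δ·S = 0.0000.
(1,1): S=204.1300. Δ = (V_up−V_dn)/(S_up−S_dn) = (25.0000−0.0000)/(304.1537−122.4780) = 0.1376. V = [p*·25.0000 + (1−p*)·0.0000]/1.31 = 15.2243. B = V − Δ·S = -12.8656.
(0,0): S=137.0000. Δ = (V_up−V_dn)/(S_up−S_dn) = (15.2243−0.0000)/(204.1300−82.2000) = 0.1249. V = [p*·15.2243 + (1−p*)·0.0000]/1.31 = 9.2712. B = V − Δ·S = -7.8348.
Each (Δ,B) replicates both successor values, so the strategy is self-financing and V0 is arbitrage-free.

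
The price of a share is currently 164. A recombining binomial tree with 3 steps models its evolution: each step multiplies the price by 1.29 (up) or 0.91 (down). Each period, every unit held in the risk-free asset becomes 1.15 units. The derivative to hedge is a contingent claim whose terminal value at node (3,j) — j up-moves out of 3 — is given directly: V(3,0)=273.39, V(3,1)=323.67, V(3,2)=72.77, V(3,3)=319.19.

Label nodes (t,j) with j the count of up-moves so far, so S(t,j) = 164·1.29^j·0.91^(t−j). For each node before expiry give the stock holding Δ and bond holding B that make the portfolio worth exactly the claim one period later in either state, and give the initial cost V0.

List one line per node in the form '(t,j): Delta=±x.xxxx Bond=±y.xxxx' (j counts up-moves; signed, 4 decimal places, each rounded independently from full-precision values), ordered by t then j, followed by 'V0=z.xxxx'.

(0,0): Delta=-0.1413 Bond=160.8577
(1,0): Delta=-2.1457 Bond=484.1306
(1,1): Delta=0.6836 Bond=10.4855
(2,0): Delta=0.9743 Bond=133.0284
(2,1): Delta=-3.4296 Bond=803.9213
(2,2): Delta=2.3761 Bond=-449.8618
V0=137.6905

Under the risk-neutral measure, an up-move has probability p* = (R−d)/(u−d) = 0.6316 and values discount at R = 1.15.
At expiry t=3: V(3,0)=273.3900, V(3,1)=323.6700, V(3,2)=72.7700, V(3,3)=319.1900
  t=2,j=0: stock 135.8084 → up 175.1928 (V=323.6700), down 123.5856 (V=273.3900). Price 265.3442; hedge Δ=0.9743, bond B=133.0284.
  t=2,j=1: stock 192.5196 → up 248.3503 (V=72.7700), down 175.1928 (V=323.6700). Price 143.6581; hedge Δ=-3.4296, bond B=803.9213.
  t=2,j=2: stock 272.9124 → up 352.0570 (V=319.1900), down 248.3503 (V=72.7700). Price 198.6119; hedge Δ=2.3761, bond B=-449.8618.
  t=1,j=0: stock 149.2400 → up 192.5196 (V=143.6581), down 135.8084 (V=265.3442). Price 163.9042; hedge Δ=-2.1457, bond B=484.1306.
  t=1,j=1: stock 211.5600 → up 272.9124 (V=198.6119), down 192.5196 (V=143.6581). Price 155.1007; hedge Δ=0.6836, bond B=10.4855.
  t=0,j=0: stock 164.0000 → up 211.5600 (V=155.1007), down 149.2400 (V=163.9042). Price 137.6905; hedge Δ=-0.1413, bond B=160.8577.
Root portfolio cost Δ·164+B reproduces V0=137.6905.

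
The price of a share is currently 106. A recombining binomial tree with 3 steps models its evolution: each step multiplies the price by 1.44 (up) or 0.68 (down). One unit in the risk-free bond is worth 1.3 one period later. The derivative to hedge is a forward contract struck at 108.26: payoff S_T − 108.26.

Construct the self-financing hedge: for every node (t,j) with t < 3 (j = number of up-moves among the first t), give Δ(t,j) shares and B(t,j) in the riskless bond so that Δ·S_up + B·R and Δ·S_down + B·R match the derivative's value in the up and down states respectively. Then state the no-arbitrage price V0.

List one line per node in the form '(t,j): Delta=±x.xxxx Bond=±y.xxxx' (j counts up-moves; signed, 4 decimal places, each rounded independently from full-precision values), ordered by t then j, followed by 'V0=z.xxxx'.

Under the risk-neutral measure, an up-move has probability p* = (R−d)/(u−d) = 0.8158 and values discount at R = 1.3.
Terminal payoffs: V(3,0)=-74.9302, V(3,1)=-37.6793, V(3,2)=41.2051, V(3,3)=208.2543
  t=2,j=0: stock 49.0144 → up 70.5807 (V=-37.6793), down 33.3298 (V=-74.9302). Price -34.2625; hedge Δ=1.0000, bond B=-83.2769.
  t=2,j=1: stock 103.7952 → up 149.4651 (V=41.2051), down 70.5807 (V=-37.6793). Price 20.5183; hedge Δ=1.0000, bond B=-83.2769.
  t=2,j=2: stock 219.8016 → up 316.5143 (V=208.2543), down 149.4651 (V=41.2051). Price 136.5247; hedge Δ=1.0000, bond B=-83.2769.
  t=1,j=0: stock 72.0800 → up 103.7952 (V=20.5183), down 49.0144 (V=-34.2625). Price 8.0208; hedge Δ=1.0000, bond B=-64.0592.
  t=1,j=1: stock 152.6400 → up 219.8016 (V=136.5247), down 103.7952 (V=20.5183). Price 88.5808; hedge Δ=1.0000, bond B=-64.0592.
  t=0,j=0: stock 106.0000 → up 152.6400 (V=88.5808), down 72.0800 (V=8.0208). Price 56.7237; hedge Δ=1.0000, bond B=-49.2763.
Self-financing check: at every node Δ·S+B equals the discounted successor values.

(0,0): Delta=1.0000 Bond=-49.2763
(1,0): Delta=1.0000 Bond=-64.0592
(1,1): Delta=1.0000 Bond=-64.0592
(2,0): Delta=1.0000 Bond=-83.2769
(2,1): Delta=1.0000 Bond=-83.2769
(2,2): Delta=1.0000 Bond=-83.2769
V0=56.7237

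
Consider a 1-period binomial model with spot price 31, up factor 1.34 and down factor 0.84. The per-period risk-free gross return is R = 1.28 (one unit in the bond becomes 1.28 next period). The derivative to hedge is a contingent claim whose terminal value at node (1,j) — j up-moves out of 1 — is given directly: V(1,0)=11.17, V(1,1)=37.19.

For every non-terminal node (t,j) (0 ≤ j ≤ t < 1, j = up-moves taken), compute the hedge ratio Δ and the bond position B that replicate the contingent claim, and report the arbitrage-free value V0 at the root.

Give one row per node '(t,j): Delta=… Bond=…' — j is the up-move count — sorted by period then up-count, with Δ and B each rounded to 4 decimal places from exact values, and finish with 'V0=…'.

Under the risk-neutral measure, an up-move has probability p* = (R−d)/(u−d) = 0.8800 and values discount at R = 1.28.
Terminal values V(1,·): V(1,0)=11.1700, V(1,1)=37.1900
  t=0,j=0: stock 31.0000 → up 41.5400 (V=37.1900), down 26.0400 (V=11.1700). Price 26.6153; hedge Δ=1.6787, bond B=-25.4247.
Check: Δ(0,0)·S0 + B(0,0) = 26.6153 = V0.

(0,0): Delta=1.6787 Bond=-25.4247
V0=26.6153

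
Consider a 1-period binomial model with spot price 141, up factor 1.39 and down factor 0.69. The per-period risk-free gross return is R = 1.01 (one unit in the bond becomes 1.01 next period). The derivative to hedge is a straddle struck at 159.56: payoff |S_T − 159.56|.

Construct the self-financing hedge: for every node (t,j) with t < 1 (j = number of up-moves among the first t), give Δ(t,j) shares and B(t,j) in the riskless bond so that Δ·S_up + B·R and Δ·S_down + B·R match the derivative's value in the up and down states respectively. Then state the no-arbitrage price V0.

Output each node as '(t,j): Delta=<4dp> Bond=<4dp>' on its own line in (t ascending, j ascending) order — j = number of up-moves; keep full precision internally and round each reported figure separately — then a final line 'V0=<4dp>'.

(0,0): Delta=-0.2618 Bond=86.8721
V0=49.9579

Under the risk-neutral measure, an up-move has probability p* = (R−d)/(u−d) = 0.4571 and values discount at R = 1.01.
Terminal payoffs: V(1,0)=62.2700, V(1,1)=36.4300
  t=0,j=0: stock 141.0000 → up 195.9900 (V=36.4300), down 97.2900 (V=62.2700). Price 49.9579; hedge Δ=-0.2618, bond B=86.8721.
Root portfolio cost Δ·141+B reproduces V0=49.9579.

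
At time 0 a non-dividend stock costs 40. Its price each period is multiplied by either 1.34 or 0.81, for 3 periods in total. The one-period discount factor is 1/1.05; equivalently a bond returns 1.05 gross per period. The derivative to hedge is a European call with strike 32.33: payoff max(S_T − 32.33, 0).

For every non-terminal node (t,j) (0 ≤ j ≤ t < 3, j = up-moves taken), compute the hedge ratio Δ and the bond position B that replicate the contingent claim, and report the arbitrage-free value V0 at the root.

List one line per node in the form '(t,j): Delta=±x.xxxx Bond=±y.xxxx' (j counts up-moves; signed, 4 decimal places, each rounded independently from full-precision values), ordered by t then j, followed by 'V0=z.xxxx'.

No-arbitrage ⇒ martingale measure with p* = (R−d)/(u−d) = 0.4528.
Terminal values V(3,·): V(3,0)=0.0000, V(3,1)=2.8370, V(3,2)=25.8474, V(3,3)=63.9142
  t=2,j=0: stock 26.2440 → up 35.1670 (V=2.8370), down 21.2576 (V=0.0000). Price 1.2235; hedge Δ=0.2040, bond B=-4.1293.
  t=2,j=1: stock 43.4160 → up 58.1774 (V=25.8474), down 35.1670 (V=2.8370). Price 12.6255; hedge Δ=1.0000, bond B=-30.7905.
  t=2,j=2: stock 71.8240 → up 96.2442 (V=63.9142), down 58.1774 (V=25.8474). Price 41.0335; hedge Δ=1.0000, bond B=-30.7905.
  t=1,j=0: stock 32.4000 → up 43.4160 (V=12.6255), down 26.2440 (V=1.2235). Price 6.0825; hedge Δ=0.6640, bond B=-15.4307.
  t=1,j=1: stock 53.6000 → up 71.8240 (V=41.0335), down 43.4160 (V=12.6255). Price 24.2757; hedge Δ=1.0000, bond B=-29.3243.
  t=0,j=0: stock 40.0000 → up 53.6000 (V=24.2757), down 32.4000 (V=6.0825). Price 13.6390; hedge Δ=0.8582, bond B=-20.6878.
Self-financing check: at every node Δ·S+B equals the discounted successor values.

(0,0): Delta=0.8582 Bond=-20.6878
(1,0): Delta=0.6640 Bond=-15.4307
(1,1): Delta=1.0000 Bond=-29.3243
(2,0): Delta=0.2040 Bond=-4.1293
(2,1): Delta=1.0000 Bond=-30.7905
(2,2): Delta=1.0000 Bond=-30.7905
V0=13.6390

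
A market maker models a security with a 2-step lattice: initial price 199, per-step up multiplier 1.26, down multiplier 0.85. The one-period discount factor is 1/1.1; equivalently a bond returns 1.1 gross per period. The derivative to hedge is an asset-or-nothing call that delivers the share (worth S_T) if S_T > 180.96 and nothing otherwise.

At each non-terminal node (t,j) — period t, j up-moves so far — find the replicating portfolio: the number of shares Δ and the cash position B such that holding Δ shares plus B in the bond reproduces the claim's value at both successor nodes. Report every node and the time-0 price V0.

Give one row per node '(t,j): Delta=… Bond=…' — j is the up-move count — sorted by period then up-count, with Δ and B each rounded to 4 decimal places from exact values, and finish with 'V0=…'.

The replicating-portfolio and risk-neutral prices coincide; use p* = (1.1−0.85)/(1.26−0.85) = 0.6098 for the latter.
Terminal values V(2,·): V(2,0)=0.0000, V(2,1)=213.1290, V(2,2)=315.9324
(1,0): S=169.1500. Δ = (V_up−V_dn)/(S_up−S_dn) = (213.1290−0.0000)/(213.1290−143.7775) = 3.0732. V = [p*·213.1290 + (1−p*)·0.0000]/1.1 = 118.1425. B = V − Δ·S = -401.6844.
(1,1): S=250.7400. Δ = (V_up−V_dn)/(S_up−S_dn) = (315.9324−213.1290)/(315.9324−213.1290) = 1.0000. V = [p*·315.9324 + (1−p*)·213.1290]/1.1 = 250.7400. B = V − Δ·S = 0.0000.
(0,0): S=199.0000. Δ = (V_up−V_dn)/(S_up−S_dn) = (250.7400−118.1425)/(250.7400−169.1500) = 1.6252. V = [p*·250.7400 + (1−p*)·118.1425]/1.1 = 180.9042. B = V − Δ·S = -142.5044.
Each (Δ,B) replicates both successor values, so the strategy is self-financing and V0 is arbitrage-free.

(0,0): Delta=1.6252 Bond=-142.5044
(1,0): Delta=3.0732 Bond=-401.6844
(1,1): Delta=1.0000 Bond=0.0000
V0=180.9042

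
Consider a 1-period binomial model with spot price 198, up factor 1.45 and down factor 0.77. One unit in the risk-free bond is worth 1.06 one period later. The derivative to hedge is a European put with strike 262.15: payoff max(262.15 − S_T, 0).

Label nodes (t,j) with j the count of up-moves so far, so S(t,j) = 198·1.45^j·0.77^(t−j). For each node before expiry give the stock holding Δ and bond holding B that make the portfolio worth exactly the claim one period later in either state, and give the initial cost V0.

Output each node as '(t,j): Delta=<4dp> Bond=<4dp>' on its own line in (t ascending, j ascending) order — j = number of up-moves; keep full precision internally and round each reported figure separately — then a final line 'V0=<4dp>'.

Risk-neutral probability p* = (R−d)/(u−d) = (1.06−0.77)/(1.45−0.77) = 0.4265.
Terminal payoffs: V(1,0)=109.6900, V(1,1)=0.0000
Node (0,0) S=198.0000: V=(p*·0.0000+(1−p*)·109.6900)/1.06=59.3495; Δ=(0.0000−109.6900)/(287.1000−152.4600)=-0.8147; B=V−Δ·S=220.6583
Self-financing check: at every node Δ·S+B equals the discounted successor values.

(0,0): Delta=-0.8147 Bond=220.6583
V0=59.3495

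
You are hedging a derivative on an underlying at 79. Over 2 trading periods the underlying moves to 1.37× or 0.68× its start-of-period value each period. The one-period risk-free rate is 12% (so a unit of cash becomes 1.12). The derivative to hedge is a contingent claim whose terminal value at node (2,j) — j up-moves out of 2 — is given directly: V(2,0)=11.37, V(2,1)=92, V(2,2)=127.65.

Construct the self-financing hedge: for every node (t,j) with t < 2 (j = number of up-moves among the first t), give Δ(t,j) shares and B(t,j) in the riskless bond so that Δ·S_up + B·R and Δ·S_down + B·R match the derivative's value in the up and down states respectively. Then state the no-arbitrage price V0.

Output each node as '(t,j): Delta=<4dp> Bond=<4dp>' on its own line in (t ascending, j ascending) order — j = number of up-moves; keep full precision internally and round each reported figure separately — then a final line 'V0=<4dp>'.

The replicating-portfolio and risk-neutral prices coincide; use p* = (1.12−0.68)/(1.37−0.68) = 0.6377 for the latter.
Terminal values V(2,·): V(2,0)=11.3700, V(2,1)=92.0000, V(2,2)=127.6500
  t=1,j=0: stock 53.7200 → up 73.5964 (V=92.0000), down 36.5296 (V=11.3700). Price 56.0591; hedge Δ=2.1753, bond B=-60.7959.
  t=1,j=1: stock 108.2300 → up 148.2751 (V=127.6500), down 73.5964 (V=92.0000). Price 102.4405; hedge Δ=0.4774, bond B=50.7738.
  t=0,j=0: stock 79.0000 → up 108.2300 (V=102.4405), down 53.7200 (V=56.0591). Price 76.4604; hedge Δ=0.8509, bond B=9.2411.
Check: Δ(0,0)·S0 + B(0,0) = 76.4604 = V0.

(0,0): Delta=0.8509 Bond=9.2411
(1,0): Delta=2.1753 Bond=-60.7959
(1,1): Delta=0.4774 Bond=50.7738
V0=76.4604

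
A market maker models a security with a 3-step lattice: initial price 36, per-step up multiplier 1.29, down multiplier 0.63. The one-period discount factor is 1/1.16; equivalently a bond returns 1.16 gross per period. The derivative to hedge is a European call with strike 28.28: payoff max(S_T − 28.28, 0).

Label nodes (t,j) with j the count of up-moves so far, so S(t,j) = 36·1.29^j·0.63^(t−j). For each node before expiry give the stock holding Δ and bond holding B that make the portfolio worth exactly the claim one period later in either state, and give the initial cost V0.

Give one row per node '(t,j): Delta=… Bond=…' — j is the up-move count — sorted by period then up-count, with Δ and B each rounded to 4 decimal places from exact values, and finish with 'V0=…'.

No-arbitrage ⇒ martingale measure with p* = (R−d)/(u−d) = 0.8030.
At expiry t=3: V(3,0)=0.0000, V(3,1)=0.0000, V(3,2)=9.4618, V(3,3)=49.0008
Node (2,0) S=14.2884: V=(p*·0.0000+(1−p*)·0.0000)/1.16=0.0000; Δ=(0.0000−0.0000)/(18.4320−9.0017)=0.0000; B=V−Δ·S=0.0000
Node (2,1) S=29.2572: V=(p*·9.4618+(1−p*)·0.0000)/1.16=6.5501; Δ=(9.4618−0.0000)/(37.7418−18.4320)=0.4900; B=V−Δ·S=-7.7860
Node (2,2) S=59.9076: V=(p*·49.0008+(1−p*)·9.4618)/1.16=35.5283; Δ=(49.0008−9.4618)/(77.2808−37.7418)=1.0000; B=V−Δ·S=-24.3793
Node (1,0) S=22.6800: V=(p*·6.5501+(1−p*)·0.0000)/1.16=4.5344; Δ=(6.5501−0.0000)/(29.2572−14.2884)=0.4376; B=V−Δ·S=-5.3900
Node (1,1) S=46.4400: V=(p*·35.5283+(1−p*)·6.5501)/1.16=25.7073; Δ=(35.5283−6.5501)/(59.9076−29.2572)=0.9454; B=V−Δ·S=-18.1991
Node (0,0) S=36.0000: V=(p*·25.7073+(1−p*)·4.5344)/1.16=18.5663; Δ=(25.7073−4.5344)/(46.4400−22.6800)=0.8911; B=V−Δ·S=-13.5138
Each (Δ,B) replicates both successor values, so the strategy is self-financing and V0 is arbitrage-free.

(0,0): Delta=0.8911 Bond=-13.5138
(1,0): Delta=0.4376 Bond=-5.3900
(1,1): Delta=0.9454 Bond=-18.1991
(2,0): Delta=0.0000 Bond=0.0000
(2,1): Delta=0.4900 Bond=-7.7860
(2,2): Delta=1.0000 Bond=-24.3793
V0=18.5663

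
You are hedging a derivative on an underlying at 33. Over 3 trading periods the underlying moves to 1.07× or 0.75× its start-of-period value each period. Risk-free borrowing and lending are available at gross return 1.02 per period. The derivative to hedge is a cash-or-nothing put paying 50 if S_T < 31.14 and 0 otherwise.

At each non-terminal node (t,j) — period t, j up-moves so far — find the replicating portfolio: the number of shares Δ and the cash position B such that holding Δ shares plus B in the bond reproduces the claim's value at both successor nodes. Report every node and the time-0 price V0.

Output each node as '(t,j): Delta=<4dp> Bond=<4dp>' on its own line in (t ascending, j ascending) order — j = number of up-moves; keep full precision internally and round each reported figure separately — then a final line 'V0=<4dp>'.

Since d<R<u, set p* = (R−d)/(u−d) = 0.8437; price each node as the discounted p*-expectation of its children.
At expiry t=3: V(3,0)=50.0000, V(3,1)=50.0000, V(3,2)=50.0000, V(3,3)=0.0000
  t=2,j=0: stock 18.5625 → up 19.8619 (V=50.0000), down 13.9219 (V=50.0000). Price 49.0196; hedge Δ=0.0000, bond B=49.0196.
  t=2,j=1: stock 26.4825 → up 28.3363 (V=50.0000), down 19.8619 (V=50.0000). Price 49.0196; hedge Δ=0.0000, bond B=49.0196.
  t=2,j=2: stock 37.7817 → up 40.4264 (V=0.0000), down 28.3363 (V=50.0000). Price 7.6593; hedge Δ=-4.1356, bond B=163.9093.
  t=1,j=0: stock 24.7500 → up 26.4825 (V=49.0196), down 18.5625 (V=49.0196). Price 48.0584; hedge Δ=0.0000, bond B=48.0584.
  t=1,j=1: stock 35.3100 → up 37.7817 (V=7.6593), down 26.4825 (V=49.0196). Price 13.8450; hedge Δ=-3.6605, bond B=143.0959.
  t=0,j=0: stock 33.0000 → up 35.3100 (V=13.8450), down 24.7500 (V=48.0584). Price 18.8145; hedge Δ=-3.2399, bond B=125.7316.
The time-0 hedge costs 18.8145, which is the no-arbitrage price.

(0,0): Delta=-3.2399 Bond=125.7316
(1,0): Delta=0.0000 Bond=48.0584
(1,1): Delta=-3.6605 Bond=143.0959
(2,0): Delta=0.0000 Bond=49.0196
(2,1): Delta=0.0000 Bond=49.0196
(2,2): Delta=-4.1356 Bond=163.9093
V0=18.8145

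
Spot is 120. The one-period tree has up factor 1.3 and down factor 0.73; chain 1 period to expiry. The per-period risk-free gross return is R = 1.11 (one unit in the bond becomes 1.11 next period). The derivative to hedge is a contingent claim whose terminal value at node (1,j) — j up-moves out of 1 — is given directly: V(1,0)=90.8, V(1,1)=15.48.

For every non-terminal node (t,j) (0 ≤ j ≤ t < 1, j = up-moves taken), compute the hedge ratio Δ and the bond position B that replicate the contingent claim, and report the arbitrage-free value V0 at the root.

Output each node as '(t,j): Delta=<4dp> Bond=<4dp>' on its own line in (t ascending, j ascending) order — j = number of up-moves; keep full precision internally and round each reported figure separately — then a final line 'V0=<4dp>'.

(0,0): Delta=-1.1012 Bond=168.7049
V0=36.5646

Risk-neutral probability p* = (R−d)/(u−d) = (1.11−0.73)/(1.3−0.73) = 0.6667.
Payoff layer (t=1): V(1,0)=90.8000, V(1,1)=15.4800
Node (0,0) S=120.0000: V=(p*·15.4800+(1−p*)·90.8000)/1.11=36.5646; Δ=(15.4800−90.8000)/(156.0000−87.6000)=-1.1012; B=V−Δ·S=168.7049
Each (Δ,B) replicates both successor values, so the strategy is self-financing and V0 is arbitrage-free.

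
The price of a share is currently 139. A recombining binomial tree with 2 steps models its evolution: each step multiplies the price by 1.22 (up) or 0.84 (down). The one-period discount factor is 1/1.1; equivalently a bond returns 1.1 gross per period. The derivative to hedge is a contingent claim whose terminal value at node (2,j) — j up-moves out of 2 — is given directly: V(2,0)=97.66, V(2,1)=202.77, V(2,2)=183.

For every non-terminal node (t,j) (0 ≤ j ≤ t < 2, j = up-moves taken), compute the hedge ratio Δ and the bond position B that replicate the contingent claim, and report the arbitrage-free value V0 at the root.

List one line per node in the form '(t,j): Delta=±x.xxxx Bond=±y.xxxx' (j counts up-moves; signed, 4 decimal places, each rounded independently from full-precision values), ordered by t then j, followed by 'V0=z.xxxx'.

(0,0): Delta=0.3385 Bond=104.2195
(1,0): Delta=2.3690 Bond=-122.4440
(1,1): Delta=-0.3068 Bond=224.0656
V0=151.2669

Risk-neutral probability p* = (R−d)/(u−d) = (1.1−0.84)/(1.22−0.84) = 0.6842.
Terminal payoffs: V(2,0)=97.6600, V(2,1)=202.7700, V(2,2)=183.0000
Node (1,0) S=116.7600: V=(p*·202.7700+(1−p*)·97.6600)/1.1=154.1612; Δ=(202.7700−97.6600)/(142.4472−98.0784)=2.3690; B=V−Δ·S=-122.4440
Node (1,1) S=169.5800: V=(p*·183.0000+(1−p*)·202.7700)/1.1=172.0392; Δ=(183.0000−202.7700)/(206.8876−142.4472)=-0.3068; B=V−Δ·S=224.0656
Node (0,0) S=139.0000: V=(p*·172.0392+(1−p*)·154.1612)/1.1=151.2669; Δ=(172.0392−154.1612)/(169.5800−116.7600)=0.3385; B=V−Δ·S=104.2195
The time-0 hedge costs 151.2669, which is the no-arbitrage price.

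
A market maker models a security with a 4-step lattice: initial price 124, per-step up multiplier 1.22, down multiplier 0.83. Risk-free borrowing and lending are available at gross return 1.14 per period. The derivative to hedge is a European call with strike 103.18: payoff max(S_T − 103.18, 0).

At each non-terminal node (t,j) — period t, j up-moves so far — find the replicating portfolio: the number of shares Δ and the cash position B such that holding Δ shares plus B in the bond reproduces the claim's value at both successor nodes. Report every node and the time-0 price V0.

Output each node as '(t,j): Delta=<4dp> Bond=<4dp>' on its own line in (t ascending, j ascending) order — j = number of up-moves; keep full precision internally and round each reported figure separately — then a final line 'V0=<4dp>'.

(0,0): Delta=0.9733 Bond=-57.4637
(1,0): Delta=0.8734 Bond=-55.2281
(1,1): Delta=0.9908 Bond=-68.1616
(2,0): Delta=0.5016 Bond=-31.1939
(2,1): Delta=0.9387 Bond=-71.1578
(2,2): Delta=1.0000 Bond=-79.3937
(3,0): Delta=0.0000 Bond=0.0000
(3,1): Delta=0.5896 Bond=-44.7380
(3,2): Delta=1.0000 Bond=-90.5088
(3,3): Delta=1.0000 Bond=-90.5088
V0=63.2267

No-arbitrage ⇒ martingale measure with p* = (R−d)/(u−d) = 0.7949.
Payoff layer (t=4): V(4,0)=0.0000, V(4,1)=0.0000, V(4,2)=23.9645, V(4,3)=83.7071, V(4,4)=171.5215
  t=3,j=0: stock 70.9016 → up 86.4999 (V=0.0000), down 58.8483 (V=0.0000). Price 0.0000; hedge Δ=0.0000, bond B=0.0000.
  t=3,j=1: stock 104.2168 → up 127.1445 (V=23.9645), down 86.4999 (V=0.0000). Price 16.7094; hedge Δ=0.5896, bond B=-44.7380.
  t=3,j=2: stock 153.1861 → up 186.8871 (V=83.7071), down 127.1445 (V=23.9645). Price 62.6774; hedge Δ=1.0000, bond B=-90.5088.
  t=3,j=3: stock 225.1652 → up 274.7015 (V=171.5215), down 186.8871 (V=83.7071). Price 134.6564; hedge Δ=1.0000, bond B=-90.5088.
  t=2,j=0: stock 85.4236 → up 104.2168 (V=16.7094), down 70.9016 (V=0.0000). Price 11.6507; hedge Δ=0.5016, bond B=-31.1939.
  t=2,j=1: stock 125.5624 → up 153.1861 (V=62.6774), down 104.2168 (V=16.7094). Price 46.7088; hedge Δ=0.9387, bond B=-71.1578.
  t=2,j=2: stock 184.5616 → up 225.1652 (V=134.6564), down 153.1861 (V=62.6774). Price 105.1679; hedge Δ=1.0000, bond B=-79.3937.
  t=1,j=0: stock 102.9200 → up 125.5624 (V=46.7088), down 85.4236 (V=11.6507). Price 34.6644; hedge Δ=0.8734, bond B=-55.2281.
  t=1,j=1: stock 151.2800 → up 184.5616 (V=105.1679), down 125.5624 (V=46.7088). Price 81.7336; hedge Δ=0.9908, bond B=-68.1616.
  t=0,j=0: stock 124.0000 → up 151.2800 (V=81.7336), down 102.9200 (V=34.6644). Price 63.2267; hedge Δ=0.9733, bond B=-57.4637.
Each (Δ,B) replicates both successor values, so the strategy is self-financing and V0 is arbitrage-free.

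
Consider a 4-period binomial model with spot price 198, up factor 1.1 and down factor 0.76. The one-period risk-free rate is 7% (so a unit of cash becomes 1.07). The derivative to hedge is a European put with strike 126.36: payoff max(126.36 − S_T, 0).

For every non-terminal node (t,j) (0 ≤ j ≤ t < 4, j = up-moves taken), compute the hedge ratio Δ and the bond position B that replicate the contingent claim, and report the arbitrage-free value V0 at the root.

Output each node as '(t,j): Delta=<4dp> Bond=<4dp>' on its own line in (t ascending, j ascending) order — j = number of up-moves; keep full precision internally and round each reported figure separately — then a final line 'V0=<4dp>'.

The replicating-portfolio and risk-neutral prices coincide; use p* = (1.07−0.76)/(1.1−0.76) = 0.9118 for the latter.
Terminal values V(4,·): V(4,0)=60.3029, V(4,1)=30.7510, V(4,2)=0.0000, V(4,3)=0.0000, V(4,4)=0.0000
  t=3,j=0: stock 86.9172 → up 95.6090 (V=30.7510), down 66.0571 (V=60.3029). Price 31.1762; hedge Δ=-1.0000, bond B=118.0935.
  t=3,j=1: stock 125.8013 → up 138.3814 (V=0.0000), down 95.6090 (V=30.7510). Price 2.5358; hedge Δ=-0.7189, bond B=92.9800.
  t=3,j=2: stock 182.0808 → up 200.2889 (V=0.0000), down 138.3814 (V=0.0000). Price 0.0000; hedge Δ=0.0000, bond B=0.0000.
  t=3,j=3: stock 263.5380 → up 289.8918 (V=0.0000), down 200.2889 (V=0.0000). Price 0.0000; hedge Δ=0.0000, bond B=0.0000.
  t=2,j=0: stock 114.3648 → up 125.8013 (V=2.5358), down 86.9172 (V=31.1762). Price 4.7317; hedge Δ=-0.7366, bond B=88.9681.
  t=2,j=1: stock 165.5280 → up 182.0808 (V=0.0000), down 125.8013 (V=2.5358). Price 0.2091; hedge Δ=-0.0451, bond B=7.6674.
  t=2,j=2: stock 239.5800 → up 263.5380 (V=0.0000), down 182.0808 (V=0.0000). Price 0.0000; hedge Δ=0.0000, bond B=0.0000.
  t=1,j=0: stock 150.4800 → up 165.5280 (V=0.2091), down 114.3648 (V=4.7317). Price 0.5684; hedge Δ=-0.0884, bond B=13.8701.
  t=1,j=1: stock 217.8000 → up 239.5800 (V=0.0000), down 165.5280 (V=0.2091). Price 0.0172; hedge Δ=-0.0028, bond B=0.6323.
  t=0,j=0: stock 198.0000 → up 217.8000 (V=0.0172), down 150.4800 (V=0.5684). Price 0.0616; hedge Δ=-0.0082, bond B=1.6825.
Root portfolio cost Δ·198+B reproduces V0=0.0616.

(0,0): Delta=-0.0082 Bond=1.6825
(1,0): Delta=-0.0884 Bond=13.8701
(1,1): Delta=-0.0028 Bond=0.6323
(2,0): Delta=-0.7366 Bond=88.9681
(2,1): Delta=-0.0451 Bond=7.6674
(2,2): Delta=0.0000 Bond=0.0000
(3,0): Delta=-1.0000 Bond=118.0935
(3,1): Delta=-0.7189 Bond=92.9800
(3,2): Delta=0.0000 Bond=0.0000
(3,3): Delta=0.0000 Bond=0.0000
V0=0.0616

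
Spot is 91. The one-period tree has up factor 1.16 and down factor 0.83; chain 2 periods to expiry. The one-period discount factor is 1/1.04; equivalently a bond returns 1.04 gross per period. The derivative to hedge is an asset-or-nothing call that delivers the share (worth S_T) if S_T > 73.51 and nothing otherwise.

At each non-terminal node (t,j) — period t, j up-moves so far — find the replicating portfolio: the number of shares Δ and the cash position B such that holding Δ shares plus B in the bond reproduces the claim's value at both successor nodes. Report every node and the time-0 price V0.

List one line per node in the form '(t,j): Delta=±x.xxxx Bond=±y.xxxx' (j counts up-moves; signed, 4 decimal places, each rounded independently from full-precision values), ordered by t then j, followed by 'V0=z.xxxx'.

No-arbitrage ⇒ martingale measure with p* = (R−d)/(u−d) = 0.6364.
At expiry t=2: V(2,0)=0.0000, V(2,1)=87.6148, V(2,2)=122.4496
(1,0): S=75.5300. Δ = (V_up−V_dn)/(S_up−S_dn) = (87.6148−0.0000)/(87.6148−62.6899) = 3.5152. V = [p*·87.6148 + (1−p*)·0.0000]/1.04 = 53.6105. B = V − Δ·S = -211.8889.
(1,1): S=105.5600. Δ = (V_up−V_dn)/(S_up−S_dn) = (122.4496−87.6148)/(122.4496−87.6148) = 1.0000. V = [p*·122.4496 + (1−p*)·87.6148]/1.04 = 105.5600. B = V − Δ·S = 0.0000.
(0,0): S=91.0000. Δ = (V_up−V_dn)/(S_up−S_dn) = (105.5600−53.6105)/(105.5600−75.5300) = 1.7299. V = [p*·105.5600 + (1−p*)·53.6105]/1.04 = 83.3358. B = V − Δ·S = -74.0870.
Self-financing check: at every node Δ·S+B equals the discounted successor values.

(0,0): Delta=1.7299 Bond=-74.0870
(1,0): Delta=3.5152 Bond=-211.8889
(1,1): Delta=1.0000 Bond=0.0000
V0=83.3358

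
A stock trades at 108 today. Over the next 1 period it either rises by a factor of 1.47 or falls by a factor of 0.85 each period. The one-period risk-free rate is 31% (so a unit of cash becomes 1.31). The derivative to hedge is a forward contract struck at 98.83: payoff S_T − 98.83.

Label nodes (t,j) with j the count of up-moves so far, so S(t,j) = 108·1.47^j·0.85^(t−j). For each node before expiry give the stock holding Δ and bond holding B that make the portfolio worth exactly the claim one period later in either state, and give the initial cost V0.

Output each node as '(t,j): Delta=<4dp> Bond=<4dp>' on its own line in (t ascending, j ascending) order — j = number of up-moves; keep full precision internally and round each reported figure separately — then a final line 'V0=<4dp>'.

Risk-neutral probability p* = (R−d)/(u−d) = (1.31−0.85)/(1.47−0.85) = 0.7419.
Payoff layer (t=1): V(1,0)=-7.0300, V(1,1)=59.9300
  t=0,j=0: stock 108.0000 → up 158.7600 (V=59.9300), down 91.8000 (V=-7.0300). Price 32.5573; hedge Δ=1.0000, bond B=-75.4427.
Root portfolio cost Δ·108+B reproduces V0=32.5573.

(0,0): Delta=1.0000 Bond=-75.4427
V0=32.5573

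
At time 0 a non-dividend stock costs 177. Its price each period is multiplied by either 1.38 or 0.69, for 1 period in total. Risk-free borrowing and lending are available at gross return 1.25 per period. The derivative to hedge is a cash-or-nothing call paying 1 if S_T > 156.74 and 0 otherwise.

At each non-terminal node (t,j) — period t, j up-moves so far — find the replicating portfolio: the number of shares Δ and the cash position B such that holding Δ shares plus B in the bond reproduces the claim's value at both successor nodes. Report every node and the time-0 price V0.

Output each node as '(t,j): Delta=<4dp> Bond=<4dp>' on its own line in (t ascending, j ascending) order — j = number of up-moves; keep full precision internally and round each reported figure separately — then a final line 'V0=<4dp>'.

Since d<R<u, set p* = (R−d)/(u−d) = 0.8116; price each node as the discounted p*-expectation of its children.
Payoff layer (t=1): V(1,0)=0.0000, V(1,1)=1.0000
(0,0): S=177.0000. Δ = (V_up−V_dn)/(S_up−S_dn) = (1.0000−0.0000)/(244.2600−122.1300) = 0.0082. V = [p*·1.0000 + (1−p*)·0.0000]/1.25 = 0.6493. B = V − Δ·S = -0.8000.
Check: Δ(0,0)·S0 + B(0,0) = 0.6493 = V0.

(0,0): Delta=0.0082 Bond=-0.8000
V0=0.6493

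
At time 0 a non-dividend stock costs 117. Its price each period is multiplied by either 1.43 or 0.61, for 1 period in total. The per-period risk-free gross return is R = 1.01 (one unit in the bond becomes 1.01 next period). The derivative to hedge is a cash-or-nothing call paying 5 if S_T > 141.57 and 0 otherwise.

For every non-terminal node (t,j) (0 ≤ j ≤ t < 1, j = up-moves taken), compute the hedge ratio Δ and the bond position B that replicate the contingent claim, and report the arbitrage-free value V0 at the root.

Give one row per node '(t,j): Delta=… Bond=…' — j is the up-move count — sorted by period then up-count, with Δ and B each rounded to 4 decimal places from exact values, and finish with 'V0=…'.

Risk-neutral probability p* = (R−d)/(u−d) = (1.01−0.61)/(1.43−0.61) = 0.4878.
At expiry t=1: V(1,0)=0.0000, V(1,1)=5.0000
  t=0,j=0: stock 117.0000 → up 167.3100 (V=5.0000), down 71.3700 (V=0.0000). Price 2.4149; hedge Δ=0.0521, bond B=-3.6827.
Root portfolio cost Δ·117+B reproduces V0=2.4149.

(0,0): Delta=0.0521 Bond=-3.6827
V0=2.4149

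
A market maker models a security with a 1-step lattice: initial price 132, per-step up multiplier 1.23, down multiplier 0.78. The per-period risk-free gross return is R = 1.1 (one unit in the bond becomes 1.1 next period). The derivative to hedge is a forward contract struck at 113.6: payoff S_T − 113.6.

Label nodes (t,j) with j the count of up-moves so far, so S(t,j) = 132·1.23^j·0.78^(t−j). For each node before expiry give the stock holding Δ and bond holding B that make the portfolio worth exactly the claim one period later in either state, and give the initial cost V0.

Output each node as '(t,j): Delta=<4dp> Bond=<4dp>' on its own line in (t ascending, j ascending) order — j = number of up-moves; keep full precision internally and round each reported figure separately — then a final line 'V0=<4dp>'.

The replicating-portfolio and risk-neutral prices coincide; use p* = (1.1−0.78)/(1.23−0.78) = 0.7111 for the latter.
Payoff layer (t=1): V(1,0)=-10.6400, V(1,1)=48.7600
Node (0,0) S=132.0000: V=(p*·48.7600+(1−p*)·-10.6400)/1.1=28.7273; Δ=(48.7600−-10.6400)/(162.3600−102.9600)=1.0000; B=V−Δ·S=-103.2727
Check: Δ(0,0)·S0 + B(0,0) = 28.7273 = V0.

(0,0): Delta=1.0000 Bond=-103.2727
V0=28.7273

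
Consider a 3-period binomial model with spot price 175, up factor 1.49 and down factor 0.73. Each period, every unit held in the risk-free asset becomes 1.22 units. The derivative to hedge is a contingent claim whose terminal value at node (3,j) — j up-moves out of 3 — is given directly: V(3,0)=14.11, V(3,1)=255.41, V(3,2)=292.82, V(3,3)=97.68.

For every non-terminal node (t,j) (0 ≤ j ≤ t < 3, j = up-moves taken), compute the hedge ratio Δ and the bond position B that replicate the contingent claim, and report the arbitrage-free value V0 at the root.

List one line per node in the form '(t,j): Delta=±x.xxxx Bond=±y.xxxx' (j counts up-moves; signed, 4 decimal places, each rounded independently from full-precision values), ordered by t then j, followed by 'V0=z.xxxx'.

(0,0): Delta=-0.1694 Bond=150.1816
(1,0): Delta=0.9274 Bond=43.1177
(1,1): Delta=-0.4654 Bond=260.4216
(2,0): Delta=3.4046 Bond=-178.4139
(2,1): Delta=0.2586 Bond=179.8989
(2,2): Delta=-0.6609 Bond=393.6534
V0=120.5450

No-arbitrage ⇒ martingale measure with p* = (R−d)/(u−d) = 0.6447.
Payoff layer (t=3): V(3,0)=14.1100, V(3,1)=255.4100, V(3,2)=292.8200, V(3,3)=97.6800
(2,0): S=93.2575. Δ = (V_up−V_dn)/(S_up−S_dn) = (255.4100−14.1100)/(138.9537−68.0780) = 3.4046. V = [p*·255.4100 + (1−p*)·14.1100]/1.22 = 139.0861. B = V − Δ·S = -178.4139.
(2,1): S=190.3475. Δ = (V_up−V_dn)/(S_up−S_dn) = (292.8200−255.4100)/(283.6178−138.9537) = 0.2586. V = [p*·292.8200 + (1−p*)·255.4100]/1.22 = 229.1226. B = V − Δ·S = 179.8989.
(2,2): S=388.5175. Δ = (V_up−V_dn)/(S_up−S_dn) = (97.6800−292.8200)/(578.8911−283.6178) = -0.6609. V = [p*·97.6800 + (1−p*)·292.8200]/1.22 = 136.8902. B = V − Δ·S = 393.6534.
(1,0): S=127.7500. Δ = (V_up−V_dn)/(S_up−S_dn) = (229.1226−139.0861)/(190.3475−93.2575) = 0.9274. V = [p*·229.1226 + (1−p*)·139.0861]/1.22 = 161.5868. B = V − Δ·S = 43.1177.
(1,1): S=260.7500. Δ = (V_up−V_dn)/(S_up−S_dn) = (136.8902−229.1226)/(388.5175−190.3475) = -0.4654. V = [p*·136.8902 + (1−p*)·229.1226]/1.22 = 139.0631. B = V − Δ·S = 260.4216.
(0,0): S=175.0000. Δ = (V_up−V_dn)/(S_up−S_dn) = (139.0631−161.5868)/(260.7500−127.7500) = -0.1694. V = [p*·139.0631 + (1−p*)·161.5868]/1.22 = 120.5450. B = V − Δ·S = 150.1816.
Self-financing check: at every node Δ·S+B equals the discounted successor values.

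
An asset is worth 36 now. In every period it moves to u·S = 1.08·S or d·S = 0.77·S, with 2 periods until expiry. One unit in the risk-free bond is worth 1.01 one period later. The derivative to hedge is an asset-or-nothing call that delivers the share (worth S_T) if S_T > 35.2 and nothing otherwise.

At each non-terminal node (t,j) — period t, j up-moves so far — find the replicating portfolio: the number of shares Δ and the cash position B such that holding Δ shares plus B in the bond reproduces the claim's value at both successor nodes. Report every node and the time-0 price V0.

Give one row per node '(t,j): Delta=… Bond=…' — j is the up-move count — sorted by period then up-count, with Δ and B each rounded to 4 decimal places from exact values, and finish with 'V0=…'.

(0,0): Delta=2.8841 Bond=-79.1564
(1,0): Delta=0.0000 Bond=0.0000
(1,1): Delta=3.4839 Bond=-103.2661
V0=24.6721

Under the risk-neutral measure, an up-move has probability p* = (R−d)/(u−d) = 0.7742 and values discount at R = 1.01.
At expiry t=2: V(2,0)=0.0000, V(2,1)=0.0000, V(2,2)=41.9904
(1,0): S=27.7200. Δ = (V_up−V_dn)/(S_up−S_dn) = (0.0000−0.0000)/(29.9376−21.3444) = 0.0000. V = [p*·0.0000 + (1−p*)·0.0000]/1.01 = 0.0000. B = V − Δ·S = 0.0000.
(1,1): S=38.8800. Δ = (V_up−V_dn)/(S_up−S_dn) = (41.9904−0.0000)/(41.9904−29.9376) = 3.4839. V = [p*·41.9904 + (1−p*)·0.0000]/1.01 = 32.1868. B = V − Δ·S = -103.2661.
(0,0): S=36.0000. Δ = (V_up−V_dn)/(S_up−S_dn) = (32.1868−0.0000)/(38.8800−27.7200) = 2.8841. V = [p*·32.1868 + (1−p*)·0.0000]/1.01 = 24.6721. B = V − Δ·S = -79.1564.
Root portfolio cost Δ·36+B reproduces V0=24.6721.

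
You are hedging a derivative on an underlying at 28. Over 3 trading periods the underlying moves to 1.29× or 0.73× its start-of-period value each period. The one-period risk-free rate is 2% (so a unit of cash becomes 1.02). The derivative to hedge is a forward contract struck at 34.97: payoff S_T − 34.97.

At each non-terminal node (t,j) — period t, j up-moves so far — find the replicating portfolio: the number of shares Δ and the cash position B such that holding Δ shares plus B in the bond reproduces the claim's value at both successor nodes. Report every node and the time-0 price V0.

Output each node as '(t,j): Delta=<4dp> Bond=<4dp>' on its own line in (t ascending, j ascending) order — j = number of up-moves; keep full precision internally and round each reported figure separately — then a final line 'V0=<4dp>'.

Since d<R<u, set p* = (R−d)/(u−d) = 0.5179; price each node as the discounted p*-expectation of its children.
Terminal payoffs: V(3,0)=-24.0775, V(3,1)=-15.7217, V(3,2)=-0.9558, V(3,3)=25.1373
  t=2,j=0: stock 14.9212 → up 19.2483 (V=-15.7217), down 10.8925 (V=-24.0775). Price -19.3631; hedge Δ=1.0000, bond B=-34.2843.
  t=2,j=1: stock 26.3676 → up 34.0142 (V=-0.9558), down 19.2483 (V=-15.7217). Price -7.9167; hedge Δ=1.0000, bond B=-34.2843.
  t=2,j=2: stock 46.5948 → up 60.1073 (V=25.1373), down 34.0142 (V=-0.9558). Price 12.3105; hedge Δ=1.0000, bond B=-34.2843.
  t=1,j=0: stock 20.4400 → up 26.3676 (V=-7.9167), down 14.9212 (V=-19.3631). Price -13.1721; hedge Δ=1.0000, bond B=-33.6121.
  t=1,j=1: stock 36.1200 → up 46.5948 (V=12.3105), down 26.3676 (V=-7.9167). Price 2.5079; hedge Δ=1.0000, bond B=-33.6121.
  t=0,j=0: stock 28.0000 → up 36.1200 (V=2.5079), down 20.4400 (V=-13.1721). Price -4.9530; hedge Δ=1.0000, bond B=-32.9530.
Root portfolio cost Δ·28+B reproduces V0=-4.9530.

(0,0): Delta=1.0000 Bond=-32.9530
(1,0): Delta=1.0000 Bond=-33.6121
(1,1): Delta=1.0000 Bond=-33.6121
(2,0): Delta=1.0000 Bond=-34.2843
(2,1): Delta=1.0000 Bond=-34.2843
(2,2): Delta=1.0000 Bond=-34.2843
V0=-4.9530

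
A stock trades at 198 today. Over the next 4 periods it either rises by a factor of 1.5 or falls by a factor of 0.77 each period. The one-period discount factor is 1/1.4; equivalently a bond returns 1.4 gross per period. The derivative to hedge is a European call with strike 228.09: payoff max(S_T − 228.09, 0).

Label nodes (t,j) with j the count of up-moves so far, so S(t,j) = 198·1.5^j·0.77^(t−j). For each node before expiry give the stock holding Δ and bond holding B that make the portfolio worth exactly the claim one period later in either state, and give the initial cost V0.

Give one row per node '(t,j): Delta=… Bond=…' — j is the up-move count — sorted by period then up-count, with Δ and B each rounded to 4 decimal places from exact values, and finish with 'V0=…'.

No-arbitrage ⇒ martingale measure with p* = (R−d)/(u−d) = 0.8630.
Terminal payoffs: V(4,0)=0.0000, V(4,1)=0.0000, V(4,2)=36.0470, V(4,3)=286.4625, V(4,4)=774.2850
(3,0): S=90.3935. Δ = (V_up−V_dn)/(S_up−S_dn) = (0.0000−0.0000)/(135.5903−69.6030) = 0.0000. V = [p*·0.0000 + (1−p*)·0.0000]/1.4 = 0.0000. B = V − Δ·S = 0.0000.
(3,1): S=176.0913. Δ = (V_up−V_dn)/(S_up−S_dn) = (36.0470−0.0000)/(264.1369−135.5903) = 0.2804. V = [p*·36.0470 + (1−p*)·0.0000]/1.4 = 22.2207. B = V − Δ·S = -27.1587.
(3,2): S=343.0350. Δ = (V_up−V_dn)/(S_up−S_dn) = (286.4625−36.0470)/(514.5525−264.1370) = 1.0000. V = [p*·286.4625 + (1−p*)·36.0470]/1.4 = 180.1136. B = V − Δ·S = -162.9214.
(3,3): S=668.2500. Δ = (V_up−V_dn)/(S_up−S_dn) = (774.2850−286.4625)/(1002.3750−514.5525) = 1.0000. V = [p*·774.2850 + (1−p*)·286.4625]/1.4 = 505.3286. B = V − Δ·S = -162.9214.
(2,0): S=117.3942. Δ = (V_up−V_dn)/(S_up−S_dn) = (22.2207−0.0000)/(176.0913−90.3935) = 0.2593. V = [p*·22.2207 + (1−p*)·0.0000]/1.4 = 13.6977. B = V − Δ·S = -16.7416.
(2,1): S=228.6900. Δ = (V_up−V_dn)/(S_up−S_dn) = (180.1136−22.2207)/(343.0350−176.0913) = 0.9458. V = [p*·180.1136 + (1−p*)·22.2207]/1.4 = 113.2032. B = V − Δ·S = -103.0884.
(2,2): S=445.5000. Δ = (V_up−V_dn)/(S_up−S_dn) = (505.3286−180.1136)/(668.2500−343.0350) = 1.0000. V = [p*·505.3286 + (1−p*)·180.1136]/1.4 = 329.1276. B = V − Δ·S = -116.3724.
(1,0): S=152.4600. Δ = (V_up−V_dn)/(S_up−S_dn) = (113.2032−13.6977)/(228.6900−117.3942) = 0.8941. V = [p*·113.2032 + (1−p*)·13.6977]/1.4 = 71.1230. B = V − Δ·S = -65.1858.
(1,1): S=297.0000. Δ = (V_up−V_dn)/(S_up−S_dn) = (329.1276−113.2032)/(445.5000−228.6900) = 0.9959. V = [p*·329.1276 + (1−p*)·113.2032]/1.4 = 213.9635. B = V − Δ·S = -81.8234.
(0,0): S=198.0000. Δ = (V_up−V_dn)/(S_up−S_dn) = (213.9635−71.1230)/(297.0000−152.4600) = 0.9882. V = [p*·213.9635 + (1−p*)·71.1230]/1.4 = 138.8545. B = V − Δ·S = -56.8173.
Each (Δ,B) replicates both successor values, so the strategy is self-financing and V0 is arbitrage-free.

(0,0): Delta=0.9882 Bond=-56.8173
(1,0): Delta=0.8941 Bond=-65.1858
(1,1): Delta=0.9959 Bond=-81.8234
(2,0): Delta=0.2593 Bond=-16.7416
(2,1): Delta=0.9458 Bond=-103.0884
(2,2): Delta=1.0000 Bond=-116.3724
(3,0): Delta=0.0000 Bond=0.0000
(3,1): Delta=0.2804 Bond=-27.1587
(3,2): Delta=1.0000 Bond=-162.9214
(3,3): Delta=1.0000 Bond=-162.9214
V0=138.8545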